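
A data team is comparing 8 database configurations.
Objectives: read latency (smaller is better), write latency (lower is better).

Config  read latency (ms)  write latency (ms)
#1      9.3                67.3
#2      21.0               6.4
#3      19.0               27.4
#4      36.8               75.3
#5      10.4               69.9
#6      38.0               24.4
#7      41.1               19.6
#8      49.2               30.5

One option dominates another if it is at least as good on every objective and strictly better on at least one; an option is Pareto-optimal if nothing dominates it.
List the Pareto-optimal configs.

#1, #2, #3

#1: not dominated (best read latency).
#2: not dominated (best write latency).
#3: not dominated.
#4: dominated by #1 (read latency 9.3≤36.8, write latency 67.3≤75.3).
#5: dominated by #1 (read latency 9.3≤10.4, write latency 67.3≤69.9).
#6: dominated by #2 (read latency 21.0≤38.0, write latency 6.4≤24.4).
#7: dominated by #2 (read latency 21.0≤41.1, write latency 6.4≤19.6).
#8: dominated by #2 (read latency 21.0≤49.2, write latency 6.4≤30.5).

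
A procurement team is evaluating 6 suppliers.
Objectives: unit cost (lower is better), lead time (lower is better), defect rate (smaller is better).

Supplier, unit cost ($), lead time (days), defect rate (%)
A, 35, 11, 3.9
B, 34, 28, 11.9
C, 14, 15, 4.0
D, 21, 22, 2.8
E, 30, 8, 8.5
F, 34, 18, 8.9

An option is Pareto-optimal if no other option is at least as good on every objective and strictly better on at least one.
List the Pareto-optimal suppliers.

A: not dominated.
B: dominated by C (unit cost 14≤34, lead time 15≤28, defect rate 4.0≤11.9).
C: not dominated (best unit cost).
D: not dominated (best defect rate).
E: not dominated (best lead time).
F: dominated by C (unit cost 14≤34, lead time 15≤18, defect rate 4.0≤8.9).

A, C, D, E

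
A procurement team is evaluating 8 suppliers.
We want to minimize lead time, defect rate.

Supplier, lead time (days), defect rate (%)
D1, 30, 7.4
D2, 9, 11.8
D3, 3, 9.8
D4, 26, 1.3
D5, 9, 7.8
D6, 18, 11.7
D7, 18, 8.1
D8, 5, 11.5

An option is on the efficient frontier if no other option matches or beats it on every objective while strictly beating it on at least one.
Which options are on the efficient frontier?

D3, D4, D5

D1: dominated by D4 (lead time 26≤30, defect rate 1.3≤7.4).
D2: dominated by D3 (lead time 3≤9, defect rate 9.8≤11.8).
D3: not dominated (best lead time).
D4: not dominated (best defect rate).
D5: not dominated.
D6: dominated by D3 (lead time 3≤18, defect rate 9.8≤11.7).
D7: dominated by D5 (lead time 9≤18, defect rate 7.8≤8.1).
D8: dominated by D3 (lead time 3≤5, defect rate 9.8≤11.5).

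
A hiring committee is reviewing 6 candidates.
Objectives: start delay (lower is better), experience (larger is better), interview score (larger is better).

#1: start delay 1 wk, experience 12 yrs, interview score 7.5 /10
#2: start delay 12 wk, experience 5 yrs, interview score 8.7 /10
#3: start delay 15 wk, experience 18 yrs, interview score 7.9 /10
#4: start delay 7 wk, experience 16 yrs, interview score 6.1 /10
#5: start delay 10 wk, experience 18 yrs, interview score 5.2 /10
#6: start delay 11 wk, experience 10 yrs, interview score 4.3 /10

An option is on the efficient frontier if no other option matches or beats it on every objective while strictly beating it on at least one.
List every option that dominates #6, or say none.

#1: start delay 1≤11, experience 12≥10, interview score 7.5≥4.3 — dominates #6.
#4: start delay 7≤11, experience 16≥10, interview score 6.1≥4.3 — dominates #6.
#5: start delay 10≤11, experience 18≥10, interview score 5.2≥4.3 — dominates #6.
Others (#2, #3) are each worse than #6 on at least one objective.

#1, #4, #5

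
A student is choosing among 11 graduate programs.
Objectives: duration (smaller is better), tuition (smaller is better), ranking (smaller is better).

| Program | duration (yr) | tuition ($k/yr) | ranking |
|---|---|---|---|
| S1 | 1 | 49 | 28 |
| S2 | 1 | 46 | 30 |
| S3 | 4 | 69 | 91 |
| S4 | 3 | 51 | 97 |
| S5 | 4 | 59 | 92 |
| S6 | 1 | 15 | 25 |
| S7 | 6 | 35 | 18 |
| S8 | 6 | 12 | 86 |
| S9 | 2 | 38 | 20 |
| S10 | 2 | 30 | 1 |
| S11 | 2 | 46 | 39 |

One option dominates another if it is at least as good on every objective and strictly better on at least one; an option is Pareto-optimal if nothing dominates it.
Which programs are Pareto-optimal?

S6, S8, S10

S1: dominated by S6 (duration 1≤1, tuition 15≤49, ranking 25≤28).
S2: dominated by S6 (duration 1≤1, tuition 15≤46, ranking 25≤30).
S3: dominated by S1 (duration 1≤4, tuition 49≤69, ranking 28≤91).
S4: dominated by S1 (duration 1≤3, tuition 49≤51, ranking 28≤97).
S5: dominated by S1 (duration 1≤4, tuition 49≤59, ranking 28≤92).
S6: not dominated.
S7: dominated by S10 (duration 2≤6, tuition 30≤35, ranking 1≤18).
S8: not dominated (best tuition).
S9: dominated by S10 (duration 2≤2, tuition 30≤38, ranking 1≤20).
S10: not dominated (best ranking).
S11: dominated by S2 (duration 1≤2, tuition 46≤46, ranking 30≤39).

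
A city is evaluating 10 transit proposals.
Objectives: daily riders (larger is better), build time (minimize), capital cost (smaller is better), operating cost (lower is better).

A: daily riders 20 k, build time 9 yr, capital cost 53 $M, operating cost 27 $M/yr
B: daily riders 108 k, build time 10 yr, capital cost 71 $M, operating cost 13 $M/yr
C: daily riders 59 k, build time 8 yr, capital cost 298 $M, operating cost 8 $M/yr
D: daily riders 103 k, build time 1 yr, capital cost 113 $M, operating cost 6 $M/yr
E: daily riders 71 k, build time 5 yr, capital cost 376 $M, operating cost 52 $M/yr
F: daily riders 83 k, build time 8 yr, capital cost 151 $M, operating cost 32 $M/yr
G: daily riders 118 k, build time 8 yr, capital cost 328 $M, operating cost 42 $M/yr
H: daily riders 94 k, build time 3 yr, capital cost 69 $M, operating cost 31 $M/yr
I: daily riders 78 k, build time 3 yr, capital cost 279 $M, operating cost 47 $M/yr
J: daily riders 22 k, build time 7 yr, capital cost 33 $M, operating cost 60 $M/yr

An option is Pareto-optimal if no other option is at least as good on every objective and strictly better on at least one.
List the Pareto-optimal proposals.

A: not dominated.
B: not dominated.
C: dominated by D (daily riders 103≥59, build time 1≤8, capital cost 113≤298, operating cost 6≤8).
D: not dominated (best build time).
E: dominated by D (daily riders 103≥71, build time 1≤5, capital cost 113≤376, operating cost 6≤52).
F: dominated by D (daily riders 103≥83, build time 1≤8, capital cost 113≤151, operating cost 6≤32).
G: not dominated (best daily riders).
H: not dominated.
I: dominated by D (daily riders 103≥78, build time 1≤3, capital cost 113≤279, operating cost 6≤47).
J: not dominated (best capital cost).

A, B, D, G, H, J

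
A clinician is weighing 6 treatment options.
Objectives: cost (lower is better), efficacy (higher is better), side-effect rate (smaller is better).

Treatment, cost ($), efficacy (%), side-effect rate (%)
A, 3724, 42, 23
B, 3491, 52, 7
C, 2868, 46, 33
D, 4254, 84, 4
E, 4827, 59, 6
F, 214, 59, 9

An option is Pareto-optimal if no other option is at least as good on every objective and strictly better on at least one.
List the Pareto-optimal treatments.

A: dominated by B (cost 3491≤3724, efficacy 52≥42, side-effect rate 7≤23).
B: not dominated.
C: dominated by F (cost 214≤2868, efficacy 59≥46, side-effect rate 9≤33).
D: not dominated (best efficacy).
E: dominated by D (cost 4254≤4827, efficacy 84≥59, side-effect rate 4≤6).
F: not dominated (best cost).

B, D, F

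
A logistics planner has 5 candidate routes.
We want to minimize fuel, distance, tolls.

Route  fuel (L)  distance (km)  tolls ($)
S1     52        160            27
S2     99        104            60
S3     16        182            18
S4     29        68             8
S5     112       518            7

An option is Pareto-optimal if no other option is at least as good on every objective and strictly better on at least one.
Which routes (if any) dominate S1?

S4

S4: fuel 29≤52, distance 68≤160, tolls 8≤27 — dominates S1.
Others (S2, S3, S5) are each worse than S1 on at least one objective.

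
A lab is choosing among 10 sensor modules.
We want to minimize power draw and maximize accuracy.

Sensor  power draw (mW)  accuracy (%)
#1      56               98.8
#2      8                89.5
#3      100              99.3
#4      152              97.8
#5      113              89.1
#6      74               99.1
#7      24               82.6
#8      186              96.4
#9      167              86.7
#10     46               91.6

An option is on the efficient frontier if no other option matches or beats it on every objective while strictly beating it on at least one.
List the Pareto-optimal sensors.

#1: not dominated.
#2: not dominated (best power draw).
#3: not dominated (best accuracy).
#4: dominated by #1 (power draw 56≤152, accuracy 98.8≥97.8).
#5: dominated by #1 (power draw 56≤113, accuracy 98.8≥89.1).
#6: not dominated.
#7: dominated by #2 (power draw 8≤24, accuracy 89.5≥82.6).
#8: dominated by #1 (power draw 56≤186, accuracy 98.8≥96.4).
#9: dominated by #1 (power draw 56≤167, accuracy 98.8≥86.7).
#10: not dominated.

#1, #2, #3, #6, #10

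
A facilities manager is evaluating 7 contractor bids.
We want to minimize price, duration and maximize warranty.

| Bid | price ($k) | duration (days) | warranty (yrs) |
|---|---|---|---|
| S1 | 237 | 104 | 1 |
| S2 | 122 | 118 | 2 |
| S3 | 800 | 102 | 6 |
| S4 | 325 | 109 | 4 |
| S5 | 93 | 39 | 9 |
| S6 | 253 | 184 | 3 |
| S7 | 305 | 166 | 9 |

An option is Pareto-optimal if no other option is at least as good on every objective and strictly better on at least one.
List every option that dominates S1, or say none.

S5

S5: price 93≤237, duration 39≤104, warranty 9≥1 — dominates S1.
Others (S2, S3, S4, S6, S7) are each worse than S1 on at least one objective.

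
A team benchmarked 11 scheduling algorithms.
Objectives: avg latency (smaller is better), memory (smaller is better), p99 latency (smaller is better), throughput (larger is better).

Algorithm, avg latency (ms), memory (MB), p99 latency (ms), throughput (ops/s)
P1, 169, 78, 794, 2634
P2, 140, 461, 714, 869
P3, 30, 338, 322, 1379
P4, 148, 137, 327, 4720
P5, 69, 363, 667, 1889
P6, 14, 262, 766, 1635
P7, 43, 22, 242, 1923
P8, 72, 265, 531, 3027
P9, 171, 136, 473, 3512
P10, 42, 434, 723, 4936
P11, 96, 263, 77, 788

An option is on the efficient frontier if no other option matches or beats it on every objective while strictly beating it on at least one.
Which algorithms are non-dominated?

P1: not dominated.
P2: dominated by P3 (avg latency 30≤140, memory 338≤461, p99 latency 322≤714, throughput 1379≥869).
P3: not dominated.
P4: not dominated.
P5: dominated by P7 (avg latency 43≤69, memory 22≤363, p99 latency 242≤667, throughput 1923≥1889).
P6: not dominated (best avg latency).
P7: not dominated (best memory).
P8: not dominated.
P9: not dominated.
P10: not dominated (best throughput).
P11: not dominated (best p99 latency).

P1, P3, P4, P6, P7, P8, P9, P10, P11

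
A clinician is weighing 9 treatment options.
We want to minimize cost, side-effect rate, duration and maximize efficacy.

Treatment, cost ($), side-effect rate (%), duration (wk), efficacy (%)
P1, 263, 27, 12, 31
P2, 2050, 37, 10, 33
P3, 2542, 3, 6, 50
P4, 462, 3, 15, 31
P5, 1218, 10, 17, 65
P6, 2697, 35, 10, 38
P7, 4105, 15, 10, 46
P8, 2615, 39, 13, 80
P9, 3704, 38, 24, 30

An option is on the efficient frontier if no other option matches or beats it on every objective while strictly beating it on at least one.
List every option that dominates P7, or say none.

P3: cost 2542≤4105, side-effect rate 3≤15, duration 6≤10, efficacy 50≥46 — dominates P7.
Others (P1, P2, P4, P5, P6, P8, P9) are each worse than P7 on at least one objective.

P3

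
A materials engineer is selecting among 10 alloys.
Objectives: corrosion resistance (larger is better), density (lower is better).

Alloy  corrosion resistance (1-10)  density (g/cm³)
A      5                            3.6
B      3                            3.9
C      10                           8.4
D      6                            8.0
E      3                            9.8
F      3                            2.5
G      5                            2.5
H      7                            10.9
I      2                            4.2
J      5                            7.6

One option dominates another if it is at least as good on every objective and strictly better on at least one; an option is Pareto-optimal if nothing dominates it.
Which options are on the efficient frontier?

A: dominated by G (corrosion resistance 5≥5, density 2.5≤3.6).
B: dominated by A (corrosion resistance 5≥3, density 3.6≤3.9).
C: not dominated (best corrosion resistance).
D: not dominated.
E: dominated by A (corrosion resistance 5≥3, density 3.6≤9.8).
F: dominated by G (corrosion resistance 5≥3, density 2.5≤2.5).
G: not dominated.
H: dominated by C (corrosion resistance 10≥7, density 8.4≤10.9).
I: dominated by A (corrosion resistance 5≥2, density 3.6≤4.2).
J: dominated by A (corrosion resistance 5≥5, density 3.6≤7.6).

C, D, G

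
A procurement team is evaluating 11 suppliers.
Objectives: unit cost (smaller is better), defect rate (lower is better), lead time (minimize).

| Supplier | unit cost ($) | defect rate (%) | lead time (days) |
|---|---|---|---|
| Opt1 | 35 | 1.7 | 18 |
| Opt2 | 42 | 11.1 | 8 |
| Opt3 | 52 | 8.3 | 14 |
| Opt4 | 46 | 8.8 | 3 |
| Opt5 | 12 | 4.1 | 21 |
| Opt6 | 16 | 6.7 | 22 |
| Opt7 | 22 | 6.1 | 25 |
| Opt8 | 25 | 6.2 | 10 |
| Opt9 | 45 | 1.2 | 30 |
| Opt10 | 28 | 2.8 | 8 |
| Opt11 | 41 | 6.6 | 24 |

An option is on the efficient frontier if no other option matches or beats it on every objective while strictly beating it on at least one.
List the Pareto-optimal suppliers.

Opt1: not dominated.
Opt2: dominated by Opt10 (unit cost 28≤42, defect rate 2.8≤11.1, lead time 8≤8).
Opt3: dominated by Opt8 (unit cost 25≤52, defect rate 6.2≤8.3, lead time 10≤14).
Opt4: not dominated (best lead time).
Opt5: not dominated (best unit cost).
Opt6: dominated by Opt5 (unit cost 12≤16, defect rate 4.1≤6.7, lead time 21≤22).
Opt7: dominated by Opt5 (unit cost 12≤22, defect rate 4.1≤6.1, lead time 21≤25).
Opt8: not dominated.
Opt9: not dominated (best defect rate).
Opt10: not dominated.
Opt11: dominated by Opt1 (unit cost 35≤41, defect rate 1.7≤6.6, lead time 18≤24).

Opt1, Opt4, Opt5, Opt8, Opt9, Opt10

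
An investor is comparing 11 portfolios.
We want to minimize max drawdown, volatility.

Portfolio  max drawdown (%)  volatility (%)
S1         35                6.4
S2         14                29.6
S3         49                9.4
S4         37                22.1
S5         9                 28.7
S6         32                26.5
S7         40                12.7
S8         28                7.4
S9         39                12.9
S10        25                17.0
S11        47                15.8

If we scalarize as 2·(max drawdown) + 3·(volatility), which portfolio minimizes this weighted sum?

S8

S1: 2·35 + 3·6.4 = 89.2
S2: 2·14 + 3·29.6 = 116.8
S3: 2·49 + 3·9.4 = 126.2
S4: 2·37 + 3·22.1 = 140.3
S5: 2·9 + 3·28.7 = 104.1
S6: 2·32 + 3·26.5 = 143.5
S7: 2·40 + 3·12.7 = 118.1
S8: 2·28 + 3·7.4 = 78.2
S9: 2·39 + 3·12.9 = 116.7
S10: 2·25 + 3·17.0 = 101.0
S11: 2·47 + 3·15.8 = 141.4
Lowest: S8 at 78.2.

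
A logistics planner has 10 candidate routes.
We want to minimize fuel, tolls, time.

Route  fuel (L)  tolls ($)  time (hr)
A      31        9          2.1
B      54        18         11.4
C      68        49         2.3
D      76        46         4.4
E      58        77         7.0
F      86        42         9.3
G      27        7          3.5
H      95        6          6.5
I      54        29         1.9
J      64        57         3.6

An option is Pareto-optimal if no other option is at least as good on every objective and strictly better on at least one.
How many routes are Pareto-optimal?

4

A: not dominated.
B: dominated by A (fuel 31≤54, tolls 9≤18, time 2.1≤11.4).
C: dominated by A (fuel 31≤68, tolls 9≤49, time 2.1≤2.3).
D: dominated by A (fuel 31≤76, tolls 9≤46, time 2.1≤4.4).
E: dominated by A (fuel 31≤58, tolls 9≤77, time 2.1≤7.0).
F: dominated by A (fuel 31≤86, tolls 9≤42, time 2.1≤9.3).
G: not dominated (best fuel).
H: not dominated (best tolls).
I: not dominated (best time).
J: dominated by A (fuel 31≤64, tolls 9≤57, time 2.1≤3.6).
Pareto-optimal: A, G, H, I → 4.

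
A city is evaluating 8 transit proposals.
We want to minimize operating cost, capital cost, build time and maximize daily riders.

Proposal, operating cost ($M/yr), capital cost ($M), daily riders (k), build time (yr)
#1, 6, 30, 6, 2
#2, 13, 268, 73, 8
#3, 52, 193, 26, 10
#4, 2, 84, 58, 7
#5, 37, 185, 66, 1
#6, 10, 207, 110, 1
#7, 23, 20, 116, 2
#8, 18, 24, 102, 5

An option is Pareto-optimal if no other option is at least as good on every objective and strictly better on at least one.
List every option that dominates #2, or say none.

#6: operating cost 10≤13, capital cost 207≤268, daily riders 110≥73, build time 1≤8 — dominates #2.
Others (#1, #3, #4, #5, #7, #8) are each worse than #2 on at least one objective.

#6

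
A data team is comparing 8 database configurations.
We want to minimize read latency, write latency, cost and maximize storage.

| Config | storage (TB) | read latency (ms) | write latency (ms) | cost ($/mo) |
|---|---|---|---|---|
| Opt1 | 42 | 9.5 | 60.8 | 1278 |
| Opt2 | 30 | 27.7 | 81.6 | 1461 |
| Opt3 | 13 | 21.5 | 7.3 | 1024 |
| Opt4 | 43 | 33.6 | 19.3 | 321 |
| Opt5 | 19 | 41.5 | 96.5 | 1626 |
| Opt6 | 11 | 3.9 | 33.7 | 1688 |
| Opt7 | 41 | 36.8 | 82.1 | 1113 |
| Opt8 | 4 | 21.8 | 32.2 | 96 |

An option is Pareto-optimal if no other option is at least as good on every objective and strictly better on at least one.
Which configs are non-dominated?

Opt1: not dominated.
Opt2: dominated by Opt1 (storage 42≥30, read latency 9.5≤27.7, write latency 60.8≤81.6, cost 1278≤1461).
Opt3: not dominated (best write latency).
Opt4: not dominated (best storage).
Opt5: dominated by Opt1 (storage 42≥19, read latency 9.5≤41.5, write latency 60.8≤96.5, cost 1278≤1626).
Opt6: not dominated (best read latency).
Opt7: dominated by Opt4 (storage 43≥41, read latency 33.6≤36.8, write latency 19.3≤82.1, cost 321≤1113).
Opt8: not dominated (best cost).

Opt1, Opt3, Opt4, Opt6, Opt8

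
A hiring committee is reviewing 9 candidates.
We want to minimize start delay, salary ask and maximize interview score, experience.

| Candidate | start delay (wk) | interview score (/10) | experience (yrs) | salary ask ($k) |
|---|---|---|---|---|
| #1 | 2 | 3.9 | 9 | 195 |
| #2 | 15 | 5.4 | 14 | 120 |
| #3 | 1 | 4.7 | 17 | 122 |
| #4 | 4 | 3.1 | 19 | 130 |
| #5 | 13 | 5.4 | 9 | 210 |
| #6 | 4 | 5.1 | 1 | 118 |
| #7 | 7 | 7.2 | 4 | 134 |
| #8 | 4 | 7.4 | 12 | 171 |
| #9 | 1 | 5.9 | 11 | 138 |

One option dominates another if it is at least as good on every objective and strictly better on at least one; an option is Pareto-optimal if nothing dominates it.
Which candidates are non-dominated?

#1: dominated by #3 (start delay 1≤2, interview score 4.7≥3.9, experience 17≥9, salary ask 122≤195).
#2: not dominated.
#3: not dominated.
#4: not dominated (best experience).
#5: dominated by #8 (start delay 4≤13, interview score 7.4≥5.4, experience 12≥9, salary ask 171≤210).
#6: not dominated (best salary ask).
#7: not dominated.
#8: not dominated (best interview score).
#9: not dominated.

#2, #3, #4, #6, #7, #8, #9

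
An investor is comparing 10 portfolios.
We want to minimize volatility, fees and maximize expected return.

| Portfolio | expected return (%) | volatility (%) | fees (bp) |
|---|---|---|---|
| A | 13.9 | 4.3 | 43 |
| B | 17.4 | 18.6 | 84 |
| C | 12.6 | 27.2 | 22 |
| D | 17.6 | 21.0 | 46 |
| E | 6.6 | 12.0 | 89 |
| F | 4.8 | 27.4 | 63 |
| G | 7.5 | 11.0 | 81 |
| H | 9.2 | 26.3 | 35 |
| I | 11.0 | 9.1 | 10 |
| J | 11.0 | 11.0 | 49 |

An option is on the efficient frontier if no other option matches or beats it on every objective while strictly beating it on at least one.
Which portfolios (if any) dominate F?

A: expected return 13.9≥4.8, volatility 4.3≤27.4, fees 43≤63 — dominates F.
C: expected return 12.6≥4.8, volatility 27.2≤27.4, fees 22≤63 — dominates F.
D: expected return 17.6≥4.8, volatility 21.0≤27.4, fees 46≤63 — dominates F.
H: expected return 9.2≥4.8, volatility 26.3≤27.4, fees 35≤63 — dominates F.
I: expected return 11.0≥4.8, volatility 9.1≤27.4, fees 10≤63 — dominates F.
J: expected return 11.0≥4.8, volatility 11.0≤27.4, fees 49≤63 — dominates F.
Others (B, E, G) are each worse than F on at least one objective.

A, C, D, H, I, J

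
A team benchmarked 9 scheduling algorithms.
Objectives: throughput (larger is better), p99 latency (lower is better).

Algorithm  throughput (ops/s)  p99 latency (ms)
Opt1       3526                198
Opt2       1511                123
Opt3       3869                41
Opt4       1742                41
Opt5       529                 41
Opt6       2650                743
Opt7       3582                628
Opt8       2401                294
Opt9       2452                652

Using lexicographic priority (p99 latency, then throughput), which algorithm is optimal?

First minimize p99 latency: best is 41, kept {Opt3, Opt4, Opt5}.
Then maximize throughput: best is 3869, kept {Opt3}.

Opt3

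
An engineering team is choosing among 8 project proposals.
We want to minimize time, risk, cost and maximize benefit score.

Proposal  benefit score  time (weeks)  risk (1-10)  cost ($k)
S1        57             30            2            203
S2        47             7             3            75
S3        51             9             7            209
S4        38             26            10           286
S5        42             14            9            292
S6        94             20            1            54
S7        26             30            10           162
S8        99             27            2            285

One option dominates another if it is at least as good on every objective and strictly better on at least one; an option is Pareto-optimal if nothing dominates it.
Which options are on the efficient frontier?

S2, S3, S6, S8

S1: dominated by S6 (benefit score 94≥57, time 20≤30, risk 1≤2, cost 54≤203).
S2: not dominated (best time).
S3: not dominated.
S4: dominated by S2 (benefit score 47≥38, time 7≤26, risk 3≤10, cost 75≤286).
S5: dominated by S2 (benefit score 47≥42, time 7≤14, risk 3≤9, cost 75≤292).
S6: not dominated (best risk).
S7: dominated by S2 (benefit score 47≥26, time 7≤30, risk 3≤10, cost 75≤162).
S8: not dominated (best benefit score).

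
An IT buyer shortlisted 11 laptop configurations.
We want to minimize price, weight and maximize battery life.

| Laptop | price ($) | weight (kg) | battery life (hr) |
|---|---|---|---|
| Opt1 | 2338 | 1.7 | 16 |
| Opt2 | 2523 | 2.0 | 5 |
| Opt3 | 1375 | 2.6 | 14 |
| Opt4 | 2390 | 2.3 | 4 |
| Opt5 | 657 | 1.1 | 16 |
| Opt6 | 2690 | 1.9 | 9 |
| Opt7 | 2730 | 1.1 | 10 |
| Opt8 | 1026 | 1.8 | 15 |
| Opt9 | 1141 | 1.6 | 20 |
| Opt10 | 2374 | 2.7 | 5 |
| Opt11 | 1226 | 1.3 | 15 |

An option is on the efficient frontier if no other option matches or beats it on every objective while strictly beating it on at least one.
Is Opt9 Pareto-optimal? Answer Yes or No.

Opt1: worse on price (2338 vs 1141).
Opt2: worse on price (2523 vs 1141).
Opt3: worse on price (1375 vs 1141).
Opt4: worse on price (2390 vs 1141).
Opt5: worse on battery life (16 vs 20).
Opt6: worse on price (2690 vs 1141).
Opt7: worse on price (2730 vs 1141).
Opt8: worse on weight (1.8 vs 1.6).
Opt10: worse on price (2374 vs 1141).
Opt11: worse on price (1226 vs 1141).
No option is at least as good as Opt9 on every objective and strictly better on one.

Yes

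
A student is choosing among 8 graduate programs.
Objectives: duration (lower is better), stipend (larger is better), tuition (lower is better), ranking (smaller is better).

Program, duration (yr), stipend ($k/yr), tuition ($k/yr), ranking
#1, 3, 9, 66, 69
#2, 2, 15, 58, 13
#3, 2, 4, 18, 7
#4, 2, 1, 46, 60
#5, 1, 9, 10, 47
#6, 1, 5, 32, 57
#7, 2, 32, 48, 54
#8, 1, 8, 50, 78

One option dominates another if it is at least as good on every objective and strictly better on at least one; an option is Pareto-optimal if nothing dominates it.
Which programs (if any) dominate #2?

none

#1: worse on duration (3 vs 2).
#3: worse on stipend (4 vs 15).
#4: worse on stipend (1 vs 15).
#5: worse on stipend (9 vs 15).
#6: worse on stipend (5 vs 15).
#7: worse on ranking (54 vs 13).
#8: worse on stipend (8 vs 15).
No option dominates #2.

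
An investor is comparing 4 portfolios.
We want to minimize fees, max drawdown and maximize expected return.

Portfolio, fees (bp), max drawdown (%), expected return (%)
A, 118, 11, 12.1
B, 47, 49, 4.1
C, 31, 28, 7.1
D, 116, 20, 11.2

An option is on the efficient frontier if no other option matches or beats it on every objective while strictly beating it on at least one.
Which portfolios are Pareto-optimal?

A: not dominated (best max drawdown).
B: dominated by C (fees 31≤47, max drawdown 28≤49, expected return 7.1≥4.1).
C: not dominated (best fees).
D: not dominated.

A, C, D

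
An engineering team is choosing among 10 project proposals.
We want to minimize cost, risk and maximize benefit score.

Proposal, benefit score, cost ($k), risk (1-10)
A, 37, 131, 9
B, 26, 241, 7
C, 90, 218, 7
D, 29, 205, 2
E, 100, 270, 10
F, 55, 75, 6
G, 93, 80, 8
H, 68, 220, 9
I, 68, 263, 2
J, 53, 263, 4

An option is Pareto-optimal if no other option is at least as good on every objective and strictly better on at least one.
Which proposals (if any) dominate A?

F, G

F: benefit score 55≥37, cost 75≤131, risk 6≤9 — dominates A.
G: benefit score 93≥37, cost 80≤131, risk 8≤9 — dominates A.
Others (B, C, D, E, H, I, J) are each worse than A on at least one objective.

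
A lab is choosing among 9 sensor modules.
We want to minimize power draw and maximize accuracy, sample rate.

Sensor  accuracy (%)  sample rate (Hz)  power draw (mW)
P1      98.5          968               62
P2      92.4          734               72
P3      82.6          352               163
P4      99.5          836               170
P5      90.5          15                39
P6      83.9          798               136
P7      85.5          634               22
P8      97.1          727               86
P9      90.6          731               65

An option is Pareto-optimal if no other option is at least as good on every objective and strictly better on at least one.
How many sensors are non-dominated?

4

P1: not dominated (best sample rate).
P2: dominated by P1 (accuracy 98.5≥92.4, sample rate 968≥734, power draw 62≤72).
P3: dominated by P1 (accuracy 98.5≥82.6, sample rate 968≥352, power draw 62≤163).
P4: not dominated (best accuracy).
P5: not dominated.
P6: dominated by P1 (accuracy 98.5≥83.9, sample rate 968≥798, power draw 62≤136).
P7: not dominated (best power draw).
P8: dominated by P1 (accuracy 98.5≥97.1, sample rate 968≥727, power draw 62≤86).
P9: dominated by P1 (accuracy 98.5≥90.6, sample rate 968≥731, power draw 62≤65).
Pareto-optimal: P1, P4, P5, P7 → 4.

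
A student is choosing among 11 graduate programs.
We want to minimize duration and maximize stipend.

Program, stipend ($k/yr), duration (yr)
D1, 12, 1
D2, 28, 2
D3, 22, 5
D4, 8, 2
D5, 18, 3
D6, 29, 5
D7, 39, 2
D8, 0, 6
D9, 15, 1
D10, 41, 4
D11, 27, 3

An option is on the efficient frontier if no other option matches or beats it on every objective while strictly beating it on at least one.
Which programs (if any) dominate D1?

D9: stipend 15≥12, duration 1≤1 — dominates D1.
Others (D2, D3, D4, D5, D6, D7, D8, D10, D11) are each worse than D1 on at least one objective.

D9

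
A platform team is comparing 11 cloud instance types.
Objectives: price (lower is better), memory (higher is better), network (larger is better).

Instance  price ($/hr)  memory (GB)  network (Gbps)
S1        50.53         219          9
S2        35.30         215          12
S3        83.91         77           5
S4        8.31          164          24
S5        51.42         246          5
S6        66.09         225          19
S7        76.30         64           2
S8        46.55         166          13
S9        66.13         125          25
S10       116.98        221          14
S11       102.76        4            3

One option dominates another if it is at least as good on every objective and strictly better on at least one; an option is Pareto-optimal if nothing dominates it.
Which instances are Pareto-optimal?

S1, S2, S4, S5, S6, S8, S9

S1: not dominated.
S2: not dominated.
S3: dominated by S1 (price 50.53≤83.91, memory 219≥77, network 9≥5).
S4: not dominated (best price).
S5: not dominated (best memory).
S6: not dominated.
S7: dominated by S1 (price 50.53≤76.30, memory 219≥64, network 9≥2).
S8: not dominated.
S9: not dominated (best network).
S10: dominated by S6 (price 66.09≤116.98, memory 225≥221, network 19≥14).
S11: dominated by S1 (price 50.53≤102.76, memory 219≥4, network 9≥3).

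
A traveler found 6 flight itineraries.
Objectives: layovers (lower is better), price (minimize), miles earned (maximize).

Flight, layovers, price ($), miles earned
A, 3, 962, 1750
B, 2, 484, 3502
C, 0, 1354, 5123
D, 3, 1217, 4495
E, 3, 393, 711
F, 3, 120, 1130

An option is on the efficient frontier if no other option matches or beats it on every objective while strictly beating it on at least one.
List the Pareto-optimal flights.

B, C, D, F

A: dominated by B (layovers 2≤3, price 484≤962, miles earned 3502≥1750).
B: not dominated.
C: not dominated (best layovers).
D: not dominated.
E: dominated by F (layovers 3≤3, price 120≤393, miles earned 1130≥711).
F: not dominated (best price).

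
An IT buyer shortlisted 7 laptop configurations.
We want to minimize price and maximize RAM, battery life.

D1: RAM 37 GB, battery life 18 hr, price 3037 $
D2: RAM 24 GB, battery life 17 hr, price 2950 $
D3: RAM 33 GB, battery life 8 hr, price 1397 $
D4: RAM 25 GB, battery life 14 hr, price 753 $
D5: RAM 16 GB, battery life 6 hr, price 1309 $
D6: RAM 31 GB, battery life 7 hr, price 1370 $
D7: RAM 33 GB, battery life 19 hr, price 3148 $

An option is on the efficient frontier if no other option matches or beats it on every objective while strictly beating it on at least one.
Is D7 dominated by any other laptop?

D1: worse on battery life (18 vs 19).
D2: worse on RAM (24 vs 33).
D3: worse on battery life (8 vs 19).
D4: worse on RAM (25 vs 33).
D5: worse on RAM (16 vs 33).
D6: worse on RAM (31 vs 33).
No option is at least as good as D7 on every objective and strictly better on one.

No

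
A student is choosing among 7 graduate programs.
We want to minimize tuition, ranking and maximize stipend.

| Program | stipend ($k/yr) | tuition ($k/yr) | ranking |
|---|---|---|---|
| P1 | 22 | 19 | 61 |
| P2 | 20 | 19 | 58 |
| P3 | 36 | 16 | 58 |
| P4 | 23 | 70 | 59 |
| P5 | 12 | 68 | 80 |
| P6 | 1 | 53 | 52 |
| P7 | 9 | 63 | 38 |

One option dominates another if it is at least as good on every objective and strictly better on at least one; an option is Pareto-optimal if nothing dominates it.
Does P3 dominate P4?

Yes

P3 vs P4: stipend 36≥23, tuition 16≤70, ranking 58≤59 — P3 is at least as good on every objective with at least one strict improvement.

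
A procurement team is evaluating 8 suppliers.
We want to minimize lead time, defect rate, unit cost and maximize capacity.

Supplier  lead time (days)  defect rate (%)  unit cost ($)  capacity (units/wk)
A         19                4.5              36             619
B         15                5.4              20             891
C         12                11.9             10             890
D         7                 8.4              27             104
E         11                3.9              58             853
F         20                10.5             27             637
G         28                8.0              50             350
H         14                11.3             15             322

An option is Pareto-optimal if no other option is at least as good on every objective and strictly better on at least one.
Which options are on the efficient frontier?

A, B, C, D, E, H

A: not dominated.
B: not dominated (best capacity).
C: not dominated (best unit cost).
D: not dominated (best lead time).
E: not dominated (best defect rate).
F: dominated by B (lead time 15≤20, defect rate 5.4≤10.5, unit cost 20≤27, capacity 891≥637).
G: dominated by A (lead time 19≤28, defect rate 4.5≤8.0, unit cost 36≤50, capacity 619≥350).
H: not dominated.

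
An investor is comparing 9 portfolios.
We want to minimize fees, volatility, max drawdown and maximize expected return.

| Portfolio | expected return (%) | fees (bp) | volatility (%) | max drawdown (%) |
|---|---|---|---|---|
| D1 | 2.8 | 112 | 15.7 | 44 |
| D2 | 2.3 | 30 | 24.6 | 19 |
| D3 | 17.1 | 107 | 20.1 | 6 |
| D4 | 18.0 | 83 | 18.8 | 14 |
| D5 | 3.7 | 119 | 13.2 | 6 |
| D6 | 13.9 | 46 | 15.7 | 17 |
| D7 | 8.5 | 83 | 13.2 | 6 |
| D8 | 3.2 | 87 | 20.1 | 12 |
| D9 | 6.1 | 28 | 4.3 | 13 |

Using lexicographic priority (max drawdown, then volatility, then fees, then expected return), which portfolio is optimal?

First minimize max drawdown: best is 6, kept {D3, D5, D7}.
Then minimize volatility: best is 13.2, kept {D5, D7}.
Then minimize fees: best is 83, kept {D7}.

D7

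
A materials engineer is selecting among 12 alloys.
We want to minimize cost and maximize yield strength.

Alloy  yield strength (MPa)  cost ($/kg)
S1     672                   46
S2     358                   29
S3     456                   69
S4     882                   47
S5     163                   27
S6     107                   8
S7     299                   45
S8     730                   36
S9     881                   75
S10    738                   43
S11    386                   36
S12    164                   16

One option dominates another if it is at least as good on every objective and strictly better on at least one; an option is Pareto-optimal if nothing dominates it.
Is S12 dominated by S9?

No

S9 vs S12: S9 is worse on cost (75 vs 16), so it does not dominate S12.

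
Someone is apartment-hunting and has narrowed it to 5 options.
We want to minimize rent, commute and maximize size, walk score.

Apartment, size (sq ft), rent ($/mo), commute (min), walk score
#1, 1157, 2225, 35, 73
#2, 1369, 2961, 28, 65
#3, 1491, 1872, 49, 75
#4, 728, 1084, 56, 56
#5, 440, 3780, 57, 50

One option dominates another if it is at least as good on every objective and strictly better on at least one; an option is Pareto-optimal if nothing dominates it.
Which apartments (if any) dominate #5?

#1, #2, #3, #4

#1: size 1157≥440, rent 2225≤3780, commute 35≤57, walk score 73≥50 — dominates #5.
#2: size 1369≥440, rent 2961≤3780, commute 28≤57, walk score 65≥50 — dominates #5.
#3: size 1491≥440, rent 1872≤3780, commute 49≤57, walk score 75≥50 — dominates #5.
#4: size 728≥440, rent 1084≤3780, commute 56≤57, walk score 56≥50 — dominates #5.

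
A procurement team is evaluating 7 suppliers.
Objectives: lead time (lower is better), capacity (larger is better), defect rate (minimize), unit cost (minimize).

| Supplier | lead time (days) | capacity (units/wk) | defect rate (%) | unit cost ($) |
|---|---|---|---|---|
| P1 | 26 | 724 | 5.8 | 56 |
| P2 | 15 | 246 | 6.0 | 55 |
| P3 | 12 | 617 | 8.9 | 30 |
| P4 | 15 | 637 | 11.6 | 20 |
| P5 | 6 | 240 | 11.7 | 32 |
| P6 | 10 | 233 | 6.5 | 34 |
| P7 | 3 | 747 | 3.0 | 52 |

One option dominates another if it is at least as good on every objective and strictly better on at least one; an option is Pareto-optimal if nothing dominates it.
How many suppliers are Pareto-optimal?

5

P1: dominated by P7 (lead time 3≤26, capacity 747≥724, defect rate 3.0≤5.8, unit cost 52≤56).
P2: dominated by P7 (lead time 3≤15, capacity 747≥246, defect rate 3.0≤6.0, unit cost 52≤55).
P3: not dominated.
P4: not dominated (best unit cost).
P5: not dominated.
P6: not dominated.
P7: not dominated (best lead time).
Pareto-optimal: P3, P4, P5, P6, P7 → 5.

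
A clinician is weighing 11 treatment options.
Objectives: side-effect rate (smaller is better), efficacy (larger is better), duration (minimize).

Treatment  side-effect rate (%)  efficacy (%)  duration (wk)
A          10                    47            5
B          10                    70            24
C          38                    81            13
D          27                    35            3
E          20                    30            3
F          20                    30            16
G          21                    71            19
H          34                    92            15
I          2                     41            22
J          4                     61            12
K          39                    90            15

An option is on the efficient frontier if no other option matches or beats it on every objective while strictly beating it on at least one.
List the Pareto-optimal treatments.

A, B, C, D, E, G, H, I, J

A: not dominated.
B: not dominated.
C: not dominated.
D: not dominated.
E: not dominated.
F: dominated by A (side-effect rate 10≤20, efficacy 47≥30, duration 5≤16).
G: not dominated.
H: not dominated (best efficacy).
I: not dominated (best side-effect rate).
J: not dominated.
K: dominated by H (side-effect rate 34≤39, efficacy 92≥90, duration 15≤15).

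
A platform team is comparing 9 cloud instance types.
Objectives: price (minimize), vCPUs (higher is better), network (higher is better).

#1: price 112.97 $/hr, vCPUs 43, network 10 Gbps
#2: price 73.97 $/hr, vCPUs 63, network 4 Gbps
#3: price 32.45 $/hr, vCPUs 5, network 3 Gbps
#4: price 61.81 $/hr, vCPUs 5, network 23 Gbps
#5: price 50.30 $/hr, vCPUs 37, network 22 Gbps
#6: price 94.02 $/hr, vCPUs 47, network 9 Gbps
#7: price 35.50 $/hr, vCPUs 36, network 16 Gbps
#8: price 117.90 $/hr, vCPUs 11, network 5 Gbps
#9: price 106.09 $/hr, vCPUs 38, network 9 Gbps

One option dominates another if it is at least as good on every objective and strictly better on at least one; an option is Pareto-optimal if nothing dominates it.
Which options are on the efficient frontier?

#1, #2, #3, #4, #5, #6, #7

#1: not dominated.
#2: not dominated (best vCPUs).
#3: not dominated (best price).
#4: not dominated (best network).
#5: not dominated.
#6: not dominated.
#7: not dominated.
#8: dominated by #1 (price 112.97≤117.90, vCPUs 43≥11, network 10≥5).
#9: dominated by #6 (price 94.02≤106.09, vCPUs 47≥38, network 9≥9).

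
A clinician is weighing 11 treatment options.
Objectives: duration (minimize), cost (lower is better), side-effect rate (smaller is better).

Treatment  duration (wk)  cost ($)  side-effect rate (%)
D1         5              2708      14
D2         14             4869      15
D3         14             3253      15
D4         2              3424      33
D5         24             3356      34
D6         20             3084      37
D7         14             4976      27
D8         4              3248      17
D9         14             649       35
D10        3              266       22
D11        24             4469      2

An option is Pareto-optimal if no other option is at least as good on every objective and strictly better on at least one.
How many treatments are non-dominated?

D1: not dominated.
D2: dominated by D1 (duration 5≤14, cost 2708≤4869, side-effect rate 14≤15).
D3: dominated by D1 (duration 5≤14, cost 2708≤3253, side-effect rate 14≤15).
D4: not dominated (best duration).
D5: dominated by D1 (duration 5≤24, cost 2708≤3356, side-effect rate 14≤34).
D6: dominated by D1 (duration 5≤20, cost 2708≤3084, side-effect rate 14≤37).
D7: dominated by D1 (duration 5≤14, cost 2708≤4976, side-effect rate 14≤27).
D8: not dominated.
D9: dominated by D10 (duration 3≤14, cost 266≤649, side-effect rate 22≤35).
D10: not dominated (best cost).
D11: not dominated (best side-effect rate).
Pareto-optimal: D1, D4, D8, D10, D11 → 5.

5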